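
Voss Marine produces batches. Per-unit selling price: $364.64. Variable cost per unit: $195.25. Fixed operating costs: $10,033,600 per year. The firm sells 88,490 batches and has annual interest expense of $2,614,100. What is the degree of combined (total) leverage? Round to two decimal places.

At 88,490 units, contribution = 88,490 × $169.39 = $14,989,321.10.
EBIT = $14,989,321.10 − $10,033,600 = $4,955,721.10. Interest = $2,614,100.00.
DOL = $14,989,321.10 ÷ $4,955,721.10 = 3.0246; DFL = $4,955,721.10 ÷ $2,341,621.10 = 2.1164.
DCL = DOL × DFL = 3.0246 × 2.1164 = 6.4013.

6.40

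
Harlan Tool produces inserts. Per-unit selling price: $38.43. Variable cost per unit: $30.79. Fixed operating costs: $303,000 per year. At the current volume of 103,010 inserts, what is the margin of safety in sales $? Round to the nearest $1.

Each unit contributes $38.43 − $30.79 = $7.64. Break-even units = $303,000 ÷ $7.64 = 39,659.69; break-even revenue = 39,659.69 × $38.43 = $1,524,121.73.
Actual sales revenue = 103,010 × $38.43 = $3,958,674.30.
Margin of safety = $3,958,674.30 − $1,524,121.73 = $2,434,553.

$2,434,553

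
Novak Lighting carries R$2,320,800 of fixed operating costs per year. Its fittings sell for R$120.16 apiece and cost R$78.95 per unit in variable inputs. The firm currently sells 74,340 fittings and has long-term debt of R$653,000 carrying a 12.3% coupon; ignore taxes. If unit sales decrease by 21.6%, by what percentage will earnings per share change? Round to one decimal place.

Contribution at this volume is 74,340 × R$41.21 = R$3,063,551.40.
Subtracting fixed costs: EBIT = R$3,063,551.40 − R$2,320,800 = R$742,751.40.
Interest = R$80,319.00, so EBIT − I = R$662,432.40.
DCL = total CM / (EBIT − I) = R$3,063,551.40 / R$662,432.40 = 4.6247.
%ΔEPS = DCL × %ΔSales = 4.6247 × -21.6% = -99.9%.

-99.9%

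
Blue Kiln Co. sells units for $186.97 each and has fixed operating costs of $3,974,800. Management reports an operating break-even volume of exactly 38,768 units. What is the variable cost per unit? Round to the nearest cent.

$84.44

At break-even, FC = Q × (P − VC), so P − VC = $3,974,800 ÷ 38,768 = $102.5279.
Variable cost per unit = $186.97 − $102.5279 = $84.44.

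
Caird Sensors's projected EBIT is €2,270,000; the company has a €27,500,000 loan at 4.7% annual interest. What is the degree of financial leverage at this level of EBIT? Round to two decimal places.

2.32

Interest = €1,292,500.00.
DFL = EBIT ÷ (EBIT − I) = €2,270,000 ÷ (€2,270,000 − €1,292,500.00) = €2,270,000 ÷ €977,500.00 = 2.3223.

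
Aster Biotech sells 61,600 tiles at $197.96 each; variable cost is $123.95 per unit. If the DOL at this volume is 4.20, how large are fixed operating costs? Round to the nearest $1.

Contribution at this volume is 61,600 × $74.01 = $4,559,016.00.
Since DOL = CM ÷ EBIT, EBIT = $4,559,016.00 ÷ 4.20 = $1,085,480.00.
Fixed costs = CM − EBIT = $4,559,016.00 − $1,085,480.00 = $3,473,536.

$3,473,536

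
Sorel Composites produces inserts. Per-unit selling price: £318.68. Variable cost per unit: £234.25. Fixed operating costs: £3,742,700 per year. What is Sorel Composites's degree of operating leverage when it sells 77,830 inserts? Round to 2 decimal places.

2.32

Total contribution margin = 77,830 × £84.43 = £6,571,186.90.
EBIT = £6,571,186.90 − £3,742,700 = £2,828,486.90.
Degree of operating leverage = £6,571,186.90 / £2,828,486.90 = 2.3232.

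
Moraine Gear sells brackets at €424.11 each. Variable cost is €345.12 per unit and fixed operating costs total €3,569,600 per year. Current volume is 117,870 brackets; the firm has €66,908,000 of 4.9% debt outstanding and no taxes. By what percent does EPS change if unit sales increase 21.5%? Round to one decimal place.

+81.3%

Total contribution margin = 117,870 × €78.99 = €9,310,551.30.
Operating income = contribution − fixed costs = €9,310,551.30 − €3,569,600 = €5,740,951.30.
After interest of €3,278,492.00, pre-tax earnings = €2,462,459.30.
Degree of combined leverage = contribution ÷ (EBIT − I) = €9,310,551.30 ÷ €2,462,459.30 = 3.7810.
%ΔEPS = DCL × %ΔSales = 3.7810 × +21.5% = +81.3%.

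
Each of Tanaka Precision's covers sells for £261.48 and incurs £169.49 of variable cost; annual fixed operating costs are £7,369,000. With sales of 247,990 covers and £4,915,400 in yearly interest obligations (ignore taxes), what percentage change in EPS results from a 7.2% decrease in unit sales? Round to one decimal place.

Contribution at this volume is 247,990 × £91.99 = £22,812,600.10.
EBIT = £22,812,600.10 − £7,369,000 = £15,443,600.10.
Interest = £4,915,400.00, so EBIT − I = £10,528,200.10.
Degree of combined leverage = contribution ÷ (EBIT − I) = £22,812,600.10 ÷ £10,528,200.10 = 2.1668.
EPS therefore changes by 2.1668 × (-7.2%) = -15.6%.

-15.6%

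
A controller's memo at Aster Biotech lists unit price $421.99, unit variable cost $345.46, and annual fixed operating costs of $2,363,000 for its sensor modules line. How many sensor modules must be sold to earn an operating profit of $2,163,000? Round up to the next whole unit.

59,141 sensor modules

Unit CM = price − variable cost = $421.99 − $345.46 = $76.53.
Required volume = (fixed costs + target profit) ÷ CM = ($2,363,000 + $2,163,000) ÷ $76.53 = 59,140.21, so 59,141 sensor modules.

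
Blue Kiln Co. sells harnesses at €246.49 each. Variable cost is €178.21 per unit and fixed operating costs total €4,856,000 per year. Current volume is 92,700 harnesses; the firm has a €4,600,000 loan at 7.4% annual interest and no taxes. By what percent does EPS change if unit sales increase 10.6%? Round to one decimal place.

+59.2%

Total contribution margin = 92,700 × €68.28 = €6,329,556.00.
EBIT = €6,329,556.00 − €4,856,000 = €1,473,556.00.
Interest = €340,400.00, so EBIT − I = €1,133,156.00.
DCL = total CM / (EBIT − I) = €6,329,556.00 / €1,133,156.00 = 5.5858.
EPS therefore changes by 5.5858 × (+10.6%) = +59.2%.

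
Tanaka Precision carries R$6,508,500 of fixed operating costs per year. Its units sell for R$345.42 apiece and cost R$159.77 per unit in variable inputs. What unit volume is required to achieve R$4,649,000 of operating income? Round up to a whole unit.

Each unit contributes R$345.42 − R$159.77 = R$185.65.
Required volume = (fixed costs + target profit) ÷ CM = (R$6,508,500 + R$4,649,000) ÷ R$185.65 = 60,099.65, so 60,100 units.

60,100 units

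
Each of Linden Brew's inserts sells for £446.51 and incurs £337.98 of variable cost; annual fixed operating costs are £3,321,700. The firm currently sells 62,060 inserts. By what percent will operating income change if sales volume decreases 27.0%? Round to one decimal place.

-53.3%

At 62,060 units, contribution = 62,060 × £108.53 = £6,735,371.80.
EBIT = £6,735,371.80 − £3,321,700 = £3,413,671.80.
Degree of operating leverage = £6,735,371.80 / £3,413,671.80 = 1.9731.
%ΔEBIT = DOL × %ΔSales = 1.9731 × -27.0% = -53.3%.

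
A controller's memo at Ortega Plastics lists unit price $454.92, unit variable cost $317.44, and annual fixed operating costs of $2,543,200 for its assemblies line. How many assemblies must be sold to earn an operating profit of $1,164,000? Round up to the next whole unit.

26,966 assemblies

Unit CM = price − variable cost = $454.92 − $317.44 = $137.48.
Units = (FC + target) / CM = ($2,543,200 + $1,164,000) / $137.48 = 26,965.38, so 26,966 assemblies.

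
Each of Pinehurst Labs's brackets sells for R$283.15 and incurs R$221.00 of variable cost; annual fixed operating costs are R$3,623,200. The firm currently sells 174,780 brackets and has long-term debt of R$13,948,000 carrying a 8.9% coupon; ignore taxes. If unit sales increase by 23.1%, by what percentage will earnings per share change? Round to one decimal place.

+41.8%

Total contribution margin = 174,780 × R$62.15 = R$10,862,577.00.
EBIT = R$10,862,577.00 − R$3,623,200 = R$7,239,377.00.
After interest of R$1,241,372.00, pre-tax earnings = R$5,998,005.00.
Degree of combined leverage = contribution ÷ (EBIT − I) = R$10,862,577.00 ÷ R$5,998,005.00 = 1.8110.
%ΔEPS = DCL × %ΔSales = 1.8110 × +23.1% = +41.8%.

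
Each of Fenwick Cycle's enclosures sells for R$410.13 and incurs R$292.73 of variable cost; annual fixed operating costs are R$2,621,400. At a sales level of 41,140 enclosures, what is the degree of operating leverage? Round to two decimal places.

Total contribution margin = 41,140 × R$117.40 = R$4,829,836.00.
Operating income = contribution − fixed costs = R$4,829,836.00 − R$2,621,400 = R$2,208,436.00.
Degree of operating leverage = R$4,829,836.00 / R$2,208,436.00 = 2.1870.

2.19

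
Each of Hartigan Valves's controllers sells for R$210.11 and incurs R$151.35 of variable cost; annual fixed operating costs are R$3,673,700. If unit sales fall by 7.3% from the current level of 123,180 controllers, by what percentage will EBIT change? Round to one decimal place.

Total contribution margin = 123,180 × R$58.76 = R$7,238,056.80.
EBIT = R$7,238,056.80 − R$3,673,700 = R$3,564,356.80.
DOL = contribution ÷ EBIT = R$7,238,056.80 ÷ R$3,564,356.80 = 2.0307.
So EBIT moves 2.0307 × (-7.3%) = -14.8%.

-14.8%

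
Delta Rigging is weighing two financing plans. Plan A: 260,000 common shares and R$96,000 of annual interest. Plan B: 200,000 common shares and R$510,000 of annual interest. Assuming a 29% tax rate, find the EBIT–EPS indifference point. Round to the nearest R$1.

R$1,890,000

Set EPS_A = EPS_B: (EBIT − R$96,000)(1 − 0.29) ÷ 260,000 = (EBIT − R$510,000)(1 − 0.29) ÷ 200,000.
Cancelling (1 − t) and cross-multiplying: 200,000·(EBIT − 96,000) = 260,000·(EBIT − 510,000).
EBIT × (260,000 − 200,000) = 510,000 × 260,000 − 96,000 × 200,000 = 113,400,000,000, so EBIT = 113,400,000,000 ÷ 60,000 = 1,890,000.00.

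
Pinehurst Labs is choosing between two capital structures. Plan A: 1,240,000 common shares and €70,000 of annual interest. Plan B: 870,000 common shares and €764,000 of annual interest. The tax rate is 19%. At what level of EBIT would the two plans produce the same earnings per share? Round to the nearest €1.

€2,395,838

Set EPS_A = EPS_B: (EBIT − €70,000)(1 − 0.19) ÷ 1,240,000 = (EBIT − €764,000)(1 − 0.19) ÷ 870,000.
Cancelling (1 − t) and cross-multiplying: 870,000·(EBIT − 70,000) = 1,240,000·(EBIT − 764,000).
EBIT × (1,240,000 − 870,000) = 764,000 × 1,240,000 − 70,000 × 870,000 = 886,460,000,000, so EBIT = 886,460,000,000 ÷ 370,000 = 2,395,837.84.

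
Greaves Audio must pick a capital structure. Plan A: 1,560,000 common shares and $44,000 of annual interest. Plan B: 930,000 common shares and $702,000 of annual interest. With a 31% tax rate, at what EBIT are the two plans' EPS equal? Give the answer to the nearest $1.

At indifference, (EBIT − 44,000)(1 − t)/1,560,000 = (EBIT − 702,000)(1 − t)/930,000.
The (1 − t) factor cancels: (EBIT − 44,000) × 930,000 = (EBIT − 702,000) × 1,560,000.
Solving, EBIT = (702,000·1,560,000 − 44,000·930,000) / (1,560,000 − 930,000) = 1,054,200,000,000 / 630,000 = 1,673,333.33.

$1,673,333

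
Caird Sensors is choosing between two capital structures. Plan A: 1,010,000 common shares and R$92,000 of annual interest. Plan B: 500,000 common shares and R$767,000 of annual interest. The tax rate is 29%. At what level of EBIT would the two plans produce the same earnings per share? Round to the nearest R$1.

R$1,428,765

Set EPS_A = EPS_B: (EBIT − R$92,000)(1 − 0.29) ÷ 1,010,000 = (EBIT − R$767,000)(1 − 0.29) ÷ 500,000.
The (1 − t) factor cancels: (EBIT − 92,000) × 500,000 = (EBIT − 767,000) × 1,010,000.
EBIT × (1,010,000 − 500,000) = 767,000 × 1,010,000 − 92,000 × 500,000 = 728,670,000,000, so EBIT = 728,670,000,000 ÷ 510,000 = 1,428,764.71.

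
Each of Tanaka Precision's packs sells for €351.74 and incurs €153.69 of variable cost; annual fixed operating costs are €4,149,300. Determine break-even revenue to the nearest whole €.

€7,369,224

Contribution margin per unit = €351.74 − €153.69 = €198.05, a CM ratio of €198.05 ÷ €351.74 = 0.5631.
Break-even revenue = fixed costs × price ÷ CM = €4,149,300 × €351.74 ÷ €198.05 = €7,369,224.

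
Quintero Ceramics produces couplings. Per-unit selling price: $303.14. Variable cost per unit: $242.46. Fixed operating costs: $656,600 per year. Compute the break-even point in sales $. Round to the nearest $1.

Contribution margin per unit = $303.14 − $242.46 = $60.68, a CM ratio of $60.68 ÷ $303.14 = 0.2002.
Break-even revenue = fixed costs × price ÷ CM = $656,600 × $303.14 ÷ $60.68 = $3,280,187.

$3,280,187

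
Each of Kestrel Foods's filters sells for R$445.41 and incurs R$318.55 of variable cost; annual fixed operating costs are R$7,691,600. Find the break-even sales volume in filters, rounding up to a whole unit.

60,631 filters

Contribution margin per unit = R$445.41 − R$318.55 = R$126.86.
Units to break even: R$7,691,600 ÷ R$126.86 = 60,630.62, rounded up to 60,631.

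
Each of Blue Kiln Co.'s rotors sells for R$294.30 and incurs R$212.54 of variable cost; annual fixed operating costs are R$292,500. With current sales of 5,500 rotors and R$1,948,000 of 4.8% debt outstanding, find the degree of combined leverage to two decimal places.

At 5,500 units, contribution = 5,500 × R$81.76 = R$449,680.00.
Subtracting fixed costs: EBIT = R$449,680.00 − R$292,500 = R$157,180.00. Interest = R$93,504.00.
DOL = R$449,680.00 ÷ R$157,180.00 = 2.8609; DFL = R$157,180.00 ÷ R$63,676.00 = 2.4684.
Combined leverage = 2.8609 × 2.4684 = 7.0618.

7.06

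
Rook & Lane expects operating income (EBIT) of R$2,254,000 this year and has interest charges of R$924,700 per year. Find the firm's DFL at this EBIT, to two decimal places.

1.70

Interest = R$924,700.00.
DFL = EBIT ÷ (EBIT − I) = R$2,254,000 ÷ (R$2,254,000 − R$924,700.00) = R$2,254,000 ÷ R$1,329,300.00 = 1.6956.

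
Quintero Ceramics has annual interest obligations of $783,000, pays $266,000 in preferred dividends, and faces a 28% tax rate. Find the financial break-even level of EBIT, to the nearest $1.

$1,152,444

Preferred dividends are paid after tax, so their pre-tax equivalent is $266,000 ÷ (1 − 0.28) = $369,444.44.
EPS = 0 when EBIT covers interest plus the pre-tax preferred burden: $783,000 + $369,444.44 = $1,152,444.44.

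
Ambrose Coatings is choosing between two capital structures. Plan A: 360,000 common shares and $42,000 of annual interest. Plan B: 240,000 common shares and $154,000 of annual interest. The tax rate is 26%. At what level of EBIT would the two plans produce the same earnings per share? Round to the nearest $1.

$378,000

Set EPS_A = EPS_B: (EBIT − $42,000)(1 − 0.26) ÷ 360,000 = (EBIT − $154,000)(1 − 0.26) ÷ 240,000.
The (1 − t) factor cancels: (EBIT − 42,000) × 240,000 = (EBIT − 154,000) × 360,000.
EBIT × (360,000 − 240,000) = 154,000 × 360,000 − 42,000 × 240,000 = 45,360,000,000, so EBIT = 45,360,000,000 ÷ 120,000 = 378,000.00.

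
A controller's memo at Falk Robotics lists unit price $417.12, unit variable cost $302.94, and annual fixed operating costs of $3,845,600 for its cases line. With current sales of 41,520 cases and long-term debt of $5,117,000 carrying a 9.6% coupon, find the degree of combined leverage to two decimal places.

11.74

At 41,520 units, contribution = 41,520 × $114.18 = $4,740,753.60.
Operating income = contribution − fixed costs = $4,740,753.60 − $3,845,600 = $895,153.60. Interest = $491,232.00.
DOL = $4,740,753.60 ÷ $895,153.60 = 5.2960; DFL = $895,153.60 ÷ $403,921.60 = 2.2162.
Combined leverage = 5.2960 × 2.2162 = 11.7370.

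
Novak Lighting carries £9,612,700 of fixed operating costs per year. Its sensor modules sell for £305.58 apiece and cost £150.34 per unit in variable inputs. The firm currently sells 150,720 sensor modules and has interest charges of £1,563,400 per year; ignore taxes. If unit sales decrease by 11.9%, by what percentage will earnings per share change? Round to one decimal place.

Total contribution margin = 150,720 × £155.24 = £23,397,772.80.
Operating income = contribution − fixed costs = £23,397,772.80 − £9,612,700 = £13,785,072.80.
After interest of £1,563,400.00, pre-tax earnings = £12,221,672.80.
DCL = total CM / (EBIT − I) = £23,397,772.80 / £12,221,672.80 = 1.9144.
%ΔEPS = DCL × %ΔSales = 1.9144 × -11.9% = -22.8%.

-22.8%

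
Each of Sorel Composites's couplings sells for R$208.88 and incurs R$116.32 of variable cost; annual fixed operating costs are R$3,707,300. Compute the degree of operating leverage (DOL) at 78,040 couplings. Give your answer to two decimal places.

2.05

At 78,040 units, contribution = 78,040 × R$92.56 = R$7,223,382.40.
EBIT = R$7,223,382.40 − R$3,707,300 = R$3,516,082.40.
Degree of operating leverage = R$7,223,382.40 / R$3,516,082.40 = 2.0544.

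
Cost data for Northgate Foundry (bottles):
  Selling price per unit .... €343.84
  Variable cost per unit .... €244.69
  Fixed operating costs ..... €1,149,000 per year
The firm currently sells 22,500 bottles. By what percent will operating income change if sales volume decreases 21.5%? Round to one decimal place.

Total contribution margin = 22,500 × €99.15 = €2,230,875.00.
EBIT = €2,230,875.00 − €1,149,000 = €1,081,875.00.
So DOL = total CM / EBIT = €2,230,875.00 / €1,081,875.00 = 2.0620.
%ΔEBIT = DOL × %ΔSales = 2.0620 × -21.5% = -44.3%.

-44.3%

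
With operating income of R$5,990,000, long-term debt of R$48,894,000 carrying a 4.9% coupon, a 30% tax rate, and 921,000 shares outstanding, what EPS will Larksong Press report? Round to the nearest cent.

Interest = R$2,395,806.00, so EBT = R$5,990,000 − R$2,395,806.00 = R$3,594,194.00.
Net income = R$3,594,194.00 × (1 − 0.30) = R$2,515,935.80.
EPS = R$2,515,935.80 ÷ 921,000 = R$2.73.

R$2.73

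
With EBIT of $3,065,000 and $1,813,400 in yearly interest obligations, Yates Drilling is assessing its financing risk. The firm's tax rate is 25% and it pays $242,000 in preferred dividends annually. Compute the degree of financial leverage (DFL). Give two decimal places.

3.30

Interest = $1,813,400.00.
Preferred dividends grossed up pre-tax: $242,000 / (1 − 0.25) = $322,666.67.
DFL = EBIT ÷ [EBIT − I − D_p/(1−t)] = $3,065,000 ÷ [$3,065,000 − $1,813,400.00 − $322,666.67] = $3,065,000 ÷ $928,933.33 = 3.2995.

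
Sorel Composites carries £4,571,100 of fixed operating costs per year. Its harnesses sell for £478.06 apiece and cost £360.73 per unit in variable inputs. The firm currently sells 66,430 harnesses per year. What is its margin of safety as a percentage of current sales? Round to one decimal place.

41.4%

Each unit contributes £478.06 − £360.73 = £117.33. Break-even units = £4,571,100 ÷ £117.33 = 38,959.35; break-even revenue = 38,959.35 × £478.06 = £18,624,904.68.
Actual sales revenue = 66,430 × £478.06 = £31,757,525.80.
Margin of safety = (£31,757,525.80 − £18,624,904.68) ÷ £31,757,525.80 = 41.4%.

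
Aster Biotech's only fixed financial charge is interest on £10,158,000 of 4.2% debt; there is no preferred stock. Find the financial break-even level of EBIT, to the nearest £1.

Annual interest = 4.2% × £10,158,000 = £426,636.00.
Without preferred stock the financial break-even is simply EBIT = interest = £426,636.00.

£426,636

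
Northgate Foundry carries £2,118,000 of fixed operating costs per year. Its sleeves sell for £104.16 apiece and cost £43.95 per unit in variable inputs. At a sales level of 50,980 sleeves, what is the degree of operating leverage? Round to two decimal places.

3.23

Contribution at this volume is 50,980 × £60.21 = £3,069,505.80.
Subtracting fixed costs: EBIT = £3,069,505.80 − £2,118,000 = £951,505.80.
Degree of operating leverage = £3,069,505.80 / £951,505.80 = 3.2259.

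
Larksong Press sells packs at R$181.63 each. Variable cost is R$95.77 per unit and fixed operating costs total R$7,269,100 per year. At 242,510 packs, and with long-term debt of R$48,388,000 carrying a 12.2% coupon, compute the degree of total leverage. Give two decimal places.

At 242,510 units, contribution = 242,510 × R$85.86 = R$20,821,908.60.
Subtracting fixed costs: EBIT = R$20,821,908.60 − R$7,269,100 = R$13,552,808.60. Interest = R$5,903,336.00, so EBIT − I = R$7,649,472.60.
DCL = contribution ÷ (EBIT − I) = R$20,821,908.60 ÷ R$7,649,472.60 = 2.7220.

2.72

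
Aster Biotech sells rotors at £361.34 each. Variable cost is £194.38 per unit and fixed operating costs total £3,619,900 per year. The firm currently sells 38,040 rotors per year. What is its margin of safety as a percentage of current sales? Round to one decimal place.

43.0%

Unit CM = price − variable cost = £361.34 − £194.38 = £166.96. Break-even units = £3,619,900 ÷ £166.96 = 21,681.24; break-even revenue = 21,681.24 × £361.34 = £7,834,299.63.
Current sales = 38,040 × £361.34 = £13,745,373.60.
Margin of safety = (£13,745,373.60 − £7,834,299.63) ÷ £13,745,373.60 = 43.0%.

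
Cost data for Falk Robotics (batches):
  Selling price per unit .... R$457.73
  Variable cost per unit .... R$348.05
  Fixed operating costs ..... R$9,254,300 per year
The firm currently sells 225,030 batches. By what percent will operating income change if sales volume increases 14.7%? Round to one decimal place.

+23.5%

Total contribution margin = 225,030 × R$109.68 = R$24,681,290.40.
Operating income = contribution − fixed costs = R$24,681,290.40 − R$9,254,300 = R$15,426,990.40.
So DOL = total CM / EBIT = R$24,681,290.40 / R$15,426,990.40 = 1.5999.
%ΔEBIT = DOL × %ΔSales = 1.5999 × +14.7% = +23.5%.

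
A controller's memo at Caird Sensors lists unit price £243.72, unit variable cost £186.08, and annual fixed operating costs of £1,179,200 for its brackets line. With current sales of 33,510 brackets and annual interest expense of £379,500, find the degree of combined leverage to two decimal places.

At 33,510 units, contribution = 33,510 × £57.64 = £1,931,516.40.
EBIT = £1,931,516.40 − £1,179,200 = £752,316.40. Interest = £379,500.00, so EBIT − I = £372,816.40.
Degree of total leverage = total CM / (EBIT − interest) = £1,931,516.40 / £372,816.40 = 5.1809.

5.18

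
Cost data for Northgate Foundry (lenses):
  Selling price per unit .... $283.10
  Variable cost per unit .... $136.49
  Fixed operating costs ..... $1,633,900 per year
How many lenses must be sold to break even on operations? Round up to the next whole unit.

11,145 lenses

Each unit contributes $283.10 − $136.49 = $146.61.
Break-even volume = fixed costs ÷ CM per unit = $1,633,900 ÷ $146.61 = 11,144.53, so 11,145 lenses.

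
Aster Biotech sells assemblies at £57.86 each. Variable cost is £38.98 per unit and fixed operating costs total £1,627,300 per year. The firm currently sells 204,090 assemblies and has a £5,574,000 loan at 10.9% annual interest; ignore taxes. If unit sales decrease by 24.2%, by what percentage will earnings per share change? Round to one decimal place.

-57.6%

Total contribution margin = 204,090 × £18.88 = £3,853,219.20.
Operating income = contribution − fixed costs = £3,853,219.20 − £1,627,300 = £2,225,919.20.
Interest = £607,566.00, so EBIT − I = £1,618,353.20.
Degree of combined leverage = contribution ÷ (EBIT − I) = £3,853,219.20 ÷ £1,618,353.20 = 2.3810.
EPS therefore changes by 2.3810 × (-24.2%) = -57.6%.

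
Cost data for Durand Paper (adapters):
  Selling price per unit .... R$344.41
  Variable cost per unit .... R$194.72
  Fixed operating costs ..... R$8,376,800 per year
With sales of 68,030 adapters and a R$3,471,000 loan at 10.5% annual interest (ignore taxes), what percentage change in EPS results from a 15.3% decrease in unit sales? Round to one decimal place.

Contribution at this volume is 68,030 × R$149.69 = R$10,183,410.70.
EBIT = R$10,183,410.70 − R$8,376,800 = R$1,806,610.70.
After interest of R$364,455.00, pre-tax earnings = R$1,442,155.70.
DCL = total CM / (EBIT − I) = R$10,183,410.70 / R$1,442,155.70 = 7.0612.
%ΔEPS = DCL × %ΔSales = 7.0612 × -15.3% = -108.0%.

-108.0%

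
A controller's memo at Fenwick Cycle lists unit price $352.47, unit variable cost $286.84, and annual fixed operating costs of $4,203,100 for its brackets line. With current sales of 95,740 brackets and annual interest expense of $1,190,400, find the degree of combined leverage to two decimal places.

7.06

Total contribution margin = 95,740 × $65.63 = $6,283,416.20.
Subtracting fixed costs: EBIT = $6,283,416.20 − $4,203,100 = $2,080,316.20. Interest = $1,190,400.00, so EBIT − I = $889,916.20.
Degree of total leverage = total CM / (EBIT − interest) = $6,283,416.20 / $889,916.20 = 7.0607.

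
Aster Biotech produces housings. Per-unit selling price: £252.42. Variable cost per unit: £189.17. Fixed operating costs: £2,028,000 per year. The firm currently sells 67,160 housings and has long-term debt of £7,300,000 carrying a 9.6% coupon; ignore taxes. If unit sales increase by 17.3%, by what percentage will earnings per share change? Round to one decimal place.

Total contribution margin = 67,160 × £63.25 = £4,247,870.00.
Operating income = contribution − fixed costs = £4,247,870.00 − £2,028,000 = £2,219,870.00.
After interest of £700,800.00, pre-tax earnings = £1,519,070.00.
DCL = total CM / (EBIT − I) = £4,247,870.00 / £1,519,070.00 = 2.7964.
%ΔEPS = DCL × %ΔSales = 2.7964 × +17.3% = +48.4%.

+48.4%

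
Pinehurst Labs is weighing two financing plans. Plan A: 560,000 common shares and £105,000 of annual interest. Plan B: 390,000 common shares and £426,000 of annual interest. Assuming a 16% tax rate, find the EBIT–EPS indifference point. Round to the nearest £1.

£1,162,412

Set EPS_A = EPS_B: (EBIT − £105,000)(1 − 0.16) ÷ 560,000 = (EBIT − £426,000)(1 − 0.16) ÷ 390,000.
Cancelling (1 − t) and cross-multiplying: 390,000·(EBIT − 105,000) = 560,000·(EBIT − 426,000).
Solving, EBIT = (426,000·560,000 − 105,000·390,000) / (560,000 − 390,000) = 197,610,000,000 / 170,000 = 1,162,411.76.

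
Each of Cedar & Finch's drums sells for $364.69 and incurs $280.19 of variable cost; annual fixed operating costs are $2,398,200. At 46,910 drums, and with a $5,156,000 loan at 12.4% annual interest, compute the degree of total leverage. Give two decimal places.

Contribution at this volume is 46,910 × $84.50 = $3,963,895.00.
Subtracting fixed costs: EBIT = $3,963,895.00 − $2,398,200 = $1,565,695.00. Interest = $639,344.00, so EBIT − I = $926,351.00.
Degree of total leverage = total CM / (EBIT − interest) = $3,963,895.00 / $926,351.00 = 4.2790.

4.28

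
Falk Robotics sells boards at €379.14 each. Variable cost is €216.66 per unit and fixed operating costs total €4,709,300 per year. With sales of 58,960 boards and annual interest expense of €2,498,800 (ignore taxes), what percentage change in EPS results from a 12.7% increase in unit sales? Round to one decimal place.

+51.3%

At 58,960 units, contribution = 58,960 × €162.48 = €9,579,820.80.
EBIT = €9,579,820.80 − €4,709,300 = €4,870,520.80.
After interest of €2,498,800.00, pre-tax earnings = €2,371,720.80.
Degree of combined leverage = contribution ÷ (EBIT − I) = €9,579,820.80 ÷ €2,371,720.80 = 4.0392.
%ΔEPS = DCL × %ΔSales = 4.0392 × +12.7% = +51.3%.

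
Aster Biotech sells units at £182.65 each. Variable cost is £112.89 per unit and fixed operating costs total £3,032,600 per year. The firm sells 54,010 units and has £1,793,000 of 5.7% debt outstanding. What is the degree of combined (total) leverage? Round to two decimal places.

5.95

Contribution at this volume is 54,010 × £69.76 = £3,767,737.60.
Operating income = contribution − fixed costs = £3,767,737.60 − £3,032,600 = £735,137.60. Interest = £102,201.00, so EBIT − I = £632,936.60.
Degree of total leverage = total CM / (EBIT − interest) = £3,767,737.60 / £632,936.60 = 5.9528.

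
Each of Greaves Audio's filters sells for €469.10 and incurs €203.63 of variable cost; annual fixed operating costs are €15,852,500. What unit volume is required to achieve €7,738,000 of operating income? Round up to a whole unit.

88,864 filters

Unit CM = price − variable cost = €469.10 − €203.63 = €265.47.
Need Q such that Q × €265.47 − €15,852,500 = €7,738,000, i.e. Q = €23,590,500 / €265.47 = 88,863.15 → 88,864.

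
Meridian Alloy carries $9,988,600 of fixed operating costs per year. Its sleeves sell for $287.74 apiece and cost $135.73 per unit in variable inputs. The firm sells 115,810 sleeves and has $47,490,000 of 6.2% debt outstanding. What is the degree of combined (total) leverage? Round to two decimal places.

3.77

Contribution at this volume is 115,810 × $152.01 = $17,604,278.10.
Subtracting fixed costs: EBIT = $17,604,278.10 − $9,988,600 = $7,615,678.10. Interest = $2,944,380.00, so EBIT − I = $4,671,298.10.
DCL = contribution ÷ (EBIT − I) = $17,604,278.10 ÷ $4,671,298.10 = 3.7686.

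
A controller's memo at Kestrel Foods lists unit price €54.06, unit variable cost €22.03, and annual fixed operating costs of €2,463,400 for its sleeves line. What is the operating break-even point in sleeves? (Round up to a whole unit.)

Contribution margin per unit = €54.06 − €22.03 = €32.03.
Break-even Q = €2,463,400 / €32.03 = 76,909.15 → 76,910 sleeves.

76,910 sleeves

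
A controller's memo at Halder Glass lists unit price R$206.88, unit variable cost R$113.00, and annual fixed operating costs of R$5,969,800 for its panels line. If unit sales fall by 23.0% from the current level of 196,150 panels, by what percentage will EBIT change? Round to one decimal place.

-34.0%

Total contribution margin = 196,150 × R$93.88 = R$18,414,562.00.
Subtracting fixed costs: EBIT = R$18,414,562.00 − R$5,969,800 = R$12,444,762.00.
So DOL = total CM / EBIT = R$18,414,562.00 / R$12,444,762.00 = 1.4797.
So EBIT moves 1.4797 × (-23.0%) = -34.0%.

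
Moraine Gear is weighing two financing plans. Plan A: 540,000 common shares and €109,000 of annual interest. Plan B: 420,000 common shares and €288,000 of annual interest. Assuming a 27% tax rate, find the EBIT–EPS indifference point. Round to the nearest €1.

At indifference, (EBIT − 109,000)(1 − t)/540,000 = (EBIT − 288,000)(1 − t)/420,000.
Cancelling (1 − t) and cross-multiplying: 420,000·(EBIT − 109,000) = 540,000·(EBIT − 288,000).
EBIT × (540,000 − 420,000) = 288,000 × 540,000 − 109,000 × 420,000 = 109,740,000,000, so EBIT = 109,740,000,000 ÷ 120,000 = 914,500.00.

€914,500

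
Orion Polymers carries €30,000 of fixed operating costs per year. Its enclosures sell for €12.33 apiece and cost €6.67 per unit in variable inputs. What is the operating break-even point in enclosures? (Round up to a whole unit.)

Unit CM = price − variable cost = €12.33 − €6.67 = €5.66.
Units to break even: €30,000 ÷ €5.66 = 5,300.35, rounded up to 5,301.

5,301 enclosures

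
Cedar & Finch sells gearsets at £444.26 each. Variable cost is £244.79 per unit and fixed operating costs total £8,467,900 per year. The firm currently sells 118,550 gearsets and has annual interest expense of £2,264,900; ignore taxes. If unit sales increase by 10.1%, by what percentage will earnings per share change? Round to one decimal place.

Contribution at this volume is 118,550 × £199.47 = £23,647,168.50.
Subtracting fixed costs: EBIT = £23,647,168.50 − £8,467,900 = £15,179,268.50.
Interest = £2,264,900.00, so EBIT − I = £12,914,368.50.
Degree of combined leverage = contribution ÷ (EBIT − I) = £23,647,168.50 ÷ £12,914,368.50 = 1.8311.
EPS therefore changes by 1.8311 × (+10.1%) = +18.5%.

+18.5%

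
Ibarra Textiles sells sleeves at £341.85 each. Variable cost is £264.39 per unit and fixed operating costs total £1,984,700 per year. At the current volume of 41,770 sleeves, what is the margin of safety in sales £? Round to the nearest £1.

Each unit contributes £341.85 − £264.39 = £77.46. Break-even units = £1,984,700 ÷ £77.46 = 25,622.26; break-even revenue = 25,622.26 × £341.85 = £8,758,968.44.
Current sales = 41,770 × £341.85 = £14,279,074.50.
Margin of safety = £14,279,074.50 − £8,758,968.44 = £5,520,106.

£5,520,106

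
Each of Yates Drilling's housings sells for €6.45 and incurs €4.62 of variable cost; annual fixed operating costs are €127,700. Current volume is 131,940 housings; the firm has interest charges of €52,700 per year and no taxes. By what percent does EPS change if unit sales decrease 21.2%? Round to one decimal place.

-83.8%

At 131,940 units, contribution = 131,940 × €1.83 = €241,450.20.
Operating income = contribution − fixed costs = €241,450.20 − €127,700 = €113,750.20.
Interest = €52,700.00, so EBIT − I = €61,050.20.
Degree of combined leverage = contribution ÷ (EBIT − I) = €241,450.20 ÷ €61,050.20 = 3.9549.
EPS therefore changes by 3.9549 × (-21.2%) = -83.8%.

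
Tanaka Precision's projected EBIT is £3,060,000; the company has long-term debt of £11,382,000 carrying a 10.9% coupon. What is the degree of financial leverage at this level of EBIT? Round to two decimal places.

1.68

Interest = £1,240,638.00.
Degree of financial leverage = EBIT / (EBIT − interest) = £3,060,000 / £1,819,362.00 = 1.6819.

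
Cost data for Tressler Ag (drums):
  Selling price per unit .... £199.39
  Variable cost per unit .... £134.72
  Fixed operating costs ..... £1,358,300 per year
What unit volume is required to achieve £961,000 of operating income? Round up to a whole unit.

Contribution margin per unit = £199.39 − £134.72 = £64.67.
Need Q such that Q × £64.67 − £1,358,300 = £961,000, i.e. Q = £2,319,300 / £64.67 = 35,863.62 → 35,864.

35,864 drums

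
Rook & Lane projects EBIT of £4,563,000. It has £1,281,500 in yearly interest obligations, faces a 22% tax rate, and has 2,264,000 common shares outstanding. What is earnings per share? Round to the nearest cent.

Pre-tax income = £4,563,000 − £1,281,500.00 = £3,281,500.00.
After tax at 22%: net income = £3,281,500.00 × 0.78 = £2,559,570.00.
Per share: £2,559,570.00 / 2,264,000 shares = £1.13.

£1.13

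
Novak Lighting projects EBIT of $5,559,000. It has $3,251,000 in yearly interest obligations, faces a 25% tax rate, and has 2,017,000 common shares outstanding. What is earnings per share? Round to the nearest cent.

$0.86

Interest = $3,251,000.00, so EBT = $5,559,000 − $3,251,000.00 = $2,308,000.00.
Net income = $2,308,000.00 × (1 − 0.25) = $1,731,000.00.
Per share: $1,731,000.00 / 2,017,000 shares = $0.86.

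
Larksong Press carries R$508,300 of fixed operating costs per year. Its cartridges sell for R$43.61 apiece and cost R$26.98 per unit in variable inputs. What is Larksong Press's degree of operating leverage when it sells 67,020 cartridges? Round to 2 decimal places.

Total contribution margin = 67,020 × R$16.63 = R$1,114,542.60.
Subtracting fixed costs: EBIT = R$1,114,542.60 − R$508,300 = R$606,242.60.
DOL = contribution ÷ EBIT = R$1,114,542.60 ÷ R$606,242.60 = 1.8384.

1.84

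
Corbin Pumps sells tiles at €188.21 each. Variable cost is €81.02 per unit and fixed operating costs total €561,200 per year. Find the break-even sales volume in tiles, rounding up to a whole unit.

5,236 tiles

Contribution margin per unit = €188.21 − €81.02 = €107.19.
Break-even volume = fixed costs ÷ CM per unit = €561,200 ÷ €107.19 = 5,235.56, so 5,236 tiles.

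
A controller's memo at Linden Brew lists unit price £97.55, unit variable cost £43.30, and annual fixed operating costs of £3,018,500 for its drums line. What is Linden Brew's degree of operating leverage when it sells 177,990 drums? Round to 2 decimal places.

At 177,990 units, contribution = 177,990 × £54.25 = £9,655,957.50.
EBIT = £9,655,957.50 − £3,018,500 = £6,637,457.50.
Degree of operating leverage = £9,655,957.50 / £6,637,457.50 = 1.4548.

1.45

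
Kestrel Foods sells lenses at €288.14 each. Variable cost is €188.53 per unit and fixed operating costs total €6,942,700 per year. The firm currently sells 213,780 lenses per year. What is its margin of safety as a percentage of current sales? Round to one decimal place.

Contribution margin per unit = €288.14 − €188.53 = €99.61. Break-even units = €6,942,700 ÷ €99.61 = 69,698.83; break-even revenue = 69,698.83 × €288.14 = €20,083,019.56.
Current sales = 213,780 × €288.14 = €61,598,569.20.
Margin of safety = (€61,598,569.20 − €20,083,019.56) ÷ €61,598,569.20 = 67.4%.

67.4%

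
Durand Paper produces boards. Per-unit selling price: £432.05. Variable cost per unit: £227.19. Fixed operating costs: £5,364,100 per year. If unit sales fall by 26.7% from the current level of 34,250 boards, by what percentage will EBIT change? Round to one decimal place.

-113.4%

At 34,250 units, contribution = 34,250 × £204.86 = £7,016,455.00.
Operating income = contribution − fixed costs = £7,016,455.00 − £5,364,100 = £1,652,355.00.
Degree of operating leverage = £7,016,455.00 / £1,652,355.00 = 4.2463.
So EBIT moves 4.2463 × (-26.7%) = -113.4%.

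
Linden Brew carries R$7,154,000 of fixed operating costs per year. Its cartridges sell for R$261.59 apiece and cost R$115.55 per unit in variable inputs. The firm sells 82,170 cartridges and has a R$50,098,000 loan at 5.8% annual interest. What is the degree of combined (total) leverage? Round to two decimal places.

6.18

Total contribution margin = 82,170 × R$146.04 = R$12,000,106.80.
Subtracting fixed costs: EBIT = R$12,000,106.80 − R$7,154,000 = R$4,846,106.80. Interest = R$2,905,684.00.
DOL = R$12,000,106.80 ÷ R$4,846,106.80 = 2.4762; DFL = R$4,846,106.80 ÷ R$1,940,422.80 = 2.4974.
Combined leverage = 2.4762 × 2.4974 = 6.1841.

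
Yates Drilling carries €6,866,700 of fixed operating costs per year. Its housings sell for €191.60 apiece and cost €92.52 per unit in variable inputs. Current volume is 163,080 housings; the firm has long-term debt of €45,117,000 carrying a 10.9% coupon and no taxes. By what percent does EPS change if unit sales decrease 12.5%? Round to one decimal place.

-46.2%

Total contribution margin = 163,080 × €99.08 = €16,157,966.40.
Subtracting fixed costs: EBIT = €16,157,966.40 − €6,866,700 = €9,291,266.40.
Interest = €4,917,753.00, so EBIT − I = €4,373,513.40.
DCL = total CM / (EBIT − I) = €16,157,966.40 / €4,373,513.40 = 3.6945.
%ΔEPS = DCL × %ΔSales = 3.6945 × -12.5% = -46.2%.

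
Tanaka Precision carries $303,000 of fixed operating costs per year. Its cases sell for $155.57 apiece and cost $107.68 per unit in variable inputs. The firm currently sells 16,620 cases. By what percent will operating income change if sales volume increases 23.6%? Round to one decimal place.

+38.1%

Total contribution margin = 16,620 × $47.89 = $795,931.80.
Subtracting fixed costs: EBIT = $795,931.80 − $303,000 = $492,931.80.
Degree of operating leverage = $795,931.80 / $492,931.80 = 1.6147.
Operating income changes by 1.6147 × +23.6% = +38.1%.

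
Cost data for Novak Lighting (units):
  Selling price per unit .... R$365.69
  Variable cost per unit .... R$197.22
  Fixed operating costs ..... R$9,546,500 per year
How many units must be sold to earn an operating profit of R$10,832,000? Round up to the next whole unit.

Contribution margin per unit = R$365.69 − R$197.22 = R$168.47.
Need Q such that Q × R$168.47 − R$9,546,500 = R$10,832,000, i.e. Q = R$20,378,500 / R$168.47 = 120,962.19 → 120,963.

120,963 units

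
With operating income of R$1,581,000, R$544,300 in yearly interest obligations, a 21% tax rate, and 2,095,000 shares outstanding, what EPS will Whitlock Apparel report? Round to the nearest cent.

R$0.39

Interest = R$544,300.00, so EBT = R$1,581,000 − R$544,300.00 = R$1,036,700.00.
Net income = R$1,036,700.00 × (1 − 0.21) = R$818,993.00.
Per share: R$818,993.00 / 2,095,000 shares = R$0.39.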